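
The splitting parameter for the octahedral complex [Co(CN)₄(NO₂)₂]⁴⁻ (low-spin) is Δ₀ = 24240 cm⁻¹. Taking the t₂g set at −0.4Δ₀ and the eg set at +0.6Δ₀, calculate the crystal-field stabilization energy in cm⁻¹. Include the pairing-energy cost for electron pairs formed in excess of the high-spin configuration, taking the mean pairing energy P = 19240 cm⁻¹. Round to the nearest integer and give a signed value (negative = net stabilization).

Ligand charges: 4×(-1) from CN⁻ and 2×(-1) from NO₂⁻ sum to -6; with overall charge -4, Co is +2.
Co²⁺: group 9, so d-count = 9 − 2 = 7.
The d⁷ electrons fill as t₂g⁶ eg¹.
The orbital stabilization is -1.8Δ₀ = -1.8 × 24240 = -43632 cm⁻¹.
Pairing penalty: 3 pairs vs 2 in the high-spin reference → 1 extra × P = 19240 cm⁻¹.
Net CFSE = -43632 + 19240 = -24392 cm⁻¹.

-24392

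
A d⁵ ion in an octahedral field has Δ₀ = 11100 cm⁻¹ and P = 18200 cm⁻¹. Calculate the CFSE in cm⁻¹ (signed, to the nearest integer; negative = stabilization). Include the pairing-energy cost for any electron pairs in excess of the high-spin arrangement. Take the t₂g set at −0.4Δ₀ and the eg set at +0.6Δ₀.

0

Since Δ₀ = 11100 cm⁻¹ < P = 18200 cm⁻¹, the complex adopts the high-spin configuration.
Filling d⁵ accordingly: t₂g³ eg².
Orbital CFSE = 0.0Δ₀ = 0.0 × 11100 = 0 cm⁻¹.
High-spin has no excess pairs, so no pairing correction applies.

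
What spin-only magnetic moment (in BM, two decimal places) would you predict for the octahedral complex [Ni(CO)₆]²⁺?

CO is neutral, so the +2 overall charge sits on Ni: oxidation state +2.
Ni²⁺: group 10, so d-count = 10 − 2 = 8.
Configuration: t₂g⁶ eg² → 2 unpaired electrons.
μ(spin-only) = √[2(2+2)] = √8 ≈ 2.83 BM.

2.83 BM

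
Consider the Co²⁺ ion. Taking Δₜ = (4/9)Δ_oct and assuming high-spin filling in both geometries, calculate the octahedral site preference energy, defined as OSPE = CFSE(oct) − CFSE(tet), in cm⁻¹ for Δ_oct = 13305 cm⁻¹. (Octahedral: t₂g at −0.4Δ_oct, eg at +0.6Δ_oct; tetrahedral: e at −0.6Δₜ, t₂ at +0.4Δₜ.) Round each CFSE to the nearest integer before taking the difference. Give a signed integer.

-3548

Co²⁺: group 9, so d-count = 9 − 2 = 7.
In an octahedral site d⁷ (HS) is t₂g⁵ eg², giving CFSE(oct) = -0.8Δ_oct = -10644 cm⁻¹.
Tetrahedral: e⁴ t₂³, CFSE = 4(−0.6) + 3(+0.4) = -1.2Δₜ = -1.2 × (4/9) × 13305 = -7096 cm⁻¹.
Subtracting, OSPE = -10644 − (-7096) = -3548 cm⁻¹.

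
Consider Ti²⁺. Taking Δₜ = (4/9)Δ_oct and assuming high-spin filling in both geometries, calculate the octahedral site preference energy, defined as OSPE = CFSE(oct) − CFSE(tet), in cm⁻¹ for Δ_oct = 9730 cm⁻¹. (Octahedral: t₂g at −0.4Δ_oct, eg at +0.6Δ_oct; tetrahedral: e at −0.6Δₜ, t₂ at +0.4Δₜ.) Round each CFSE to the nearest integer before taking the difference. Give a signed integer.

-2595

Ti is in group 4, so Ti²⁺ is d² (4 − 2 = 2).
Octahedral high-spin t₂g² eg⁰: CFSE = -0.8 × 9730 = -7784 cm⁻¹.
Tetrahedral: e² t₂⁰, CFSE = 2(−0.6) + 0(+0.4) = -1.2Δₜ = -1.2 × (4/9) × 9730 = -5189 cm⁻¹.
Subtracting, OSPE = -7784 − (-5189) = -2595 cm⁻¹.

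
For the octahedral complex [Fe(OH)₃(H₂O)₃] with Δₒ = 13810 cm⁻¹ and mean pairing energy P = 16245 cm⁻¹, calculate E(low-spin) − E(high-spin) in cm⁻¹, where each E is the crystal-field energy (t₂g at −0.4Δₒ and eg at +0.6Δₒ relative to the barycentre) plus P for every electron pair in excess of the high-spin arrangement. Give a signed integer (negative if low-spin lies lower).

4870

Ligand charges: 3×(-1) from OH⁻ and 3×(+0) from H₂O sum to -3; with overall charge +0, Fe is +3.
Group 8 minus oxidation state +3 gives a d⁵ configuration for Fe³⁺.
In the high-spin limit (t₂g³ eg²) the orbital term is 0.0Δₒ = 0 cm⁻¹, with no excess pairing.
For low-spin the configuration is t₂g⁵ eg⁰: orbital energy -2.0 × 13810 = -27620 cm⁻¹, and 2 additional pairs relative to high-spin add 32490 cm⁻¹, giving 4870 cm⁻¹.
The difference is 4870 − (0) = 4870 cm⁻¹, so high-spin lies lower.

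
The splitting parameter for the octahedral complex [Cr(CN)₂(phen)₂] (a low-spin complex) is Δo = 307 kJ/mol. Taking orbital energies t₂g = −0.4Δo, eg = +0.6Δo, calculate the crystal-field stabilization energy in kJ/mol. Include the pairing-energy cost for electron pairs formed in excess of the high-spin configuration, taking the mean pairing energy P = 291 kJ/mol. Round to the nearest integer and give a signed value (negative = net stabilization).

-200

Ligand charges: 2×(-1) from CN⁻ and 2×(+0) from phen sum to -2; with overall charge +0, Cr is +2.
Cr is in group 6, so Cr²⁺ is d⁴ (6 − 2 = 4).
The d⁴ electrons fill as t₂g⁴ eg⁰.
Orbital CFSE = 4(-0.4) + 0(0.6) = -1.6Δo = -1.6 × 307 = -491 kJ/mol.
High-spin d⁴ would be t₂g³ eg¹ with 0 pairs; low-spin has 1, so 1 excess pair costs +1P = +291 kJ/mol.
Combining: -491 + 291 = -200 kJ/mol.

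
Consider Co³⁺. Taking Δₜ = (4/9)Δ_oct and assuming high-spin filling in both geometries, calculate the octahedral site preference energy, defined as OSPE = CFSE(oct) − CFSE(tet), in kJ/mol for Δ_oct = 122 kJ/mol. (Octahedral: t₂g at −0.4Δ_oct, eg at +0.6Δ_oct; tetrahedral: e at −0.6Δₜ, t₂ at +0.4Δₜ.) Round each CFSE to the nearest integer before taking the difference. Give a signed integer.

Group 9 minus oxidation state +3 gives a d⁶ configuration for Co³⁺.
Octahedral high-spin t₂g⁴ eg²: CFSE = -0.4 × 122 = -49 kJ/mol.
In a tetrahedral site the filling is e³ t₂³: CFSE(tet) = -0.6Δₜ = -0.6 × (4/9)(122) = -33 kJ/mol.
OSPE = CFSE(oct) − CFSE(tet) = -49 − (-33) = -16 kJ/mol.

-16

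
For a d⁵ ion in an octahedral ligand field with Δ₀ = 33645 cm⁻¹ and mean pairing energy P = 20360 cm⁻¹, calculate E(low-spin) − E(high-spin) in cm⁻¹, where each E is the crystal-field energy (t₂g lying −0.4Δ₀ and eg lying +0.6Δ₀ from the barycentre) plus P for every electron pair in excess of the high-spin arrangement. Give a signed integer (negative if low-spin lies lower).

-26570

High-spin: t₂g³ eg², CFSE = 0.0Δ₀ = 0 cm⁻¹.
Low-spin: t₂g⁵ eg⁰, orbital CFSE = -2.0Δ₀ = -67290 cm⁻¹; plus 2 excess pairs × P = +40720 cm⁻¹; total -26570 cm⁻¹.
Thus E(LS) − E(HS) = -26570 cm⁻¹.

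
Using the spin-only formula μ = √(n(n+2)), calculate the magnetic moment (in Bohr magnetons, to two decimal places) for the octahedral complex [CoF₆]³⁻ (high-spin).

4.90 Bohr magnetons

Each F⁻ contributes -1; 6 × (-1) = -6. With overall charge -3, Co is in the +3 oxidation state.
Co³⁺: group 9, so d-count = 9 − 3 = 6.
Configuration: t₂g⁴ eg² → 4 unpaired electrons.
μ(spin-only) = √[4(4+2)] = √24 ≈ 4.90 Bohr magnetons.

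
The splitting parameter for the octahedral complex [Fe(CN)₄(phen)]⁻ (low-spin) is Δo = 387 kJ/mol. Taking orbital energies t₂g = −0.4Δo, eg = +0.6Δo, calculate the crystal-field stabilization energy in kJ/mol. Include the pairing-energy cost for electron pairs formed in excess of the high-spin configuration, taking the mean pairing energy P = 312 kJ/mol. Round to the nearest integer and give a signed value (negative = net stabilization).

Ligand charges: 4×(-1) from CN⁻ and 1×(+0) from phen sum to -4; with overall charge -1, Fe is +3.
Fe is in group 8, so Fe³⁺ is d⁵ (8 − 3 = 5).
Electron filling gives t₂g⁵ eg⁰.
The orbital stabilization is -2.0Δo = -2.0 × 387 = -774 kJ/mol.
High-spin d⁵ would be t₂g³ eg² with 0 pairs; low-spin has 2, so 2 excess pairs cost +2P = +624 kJ/mol.
Overall CFSE = -774 + 624 = -150 kJ/mol.

-150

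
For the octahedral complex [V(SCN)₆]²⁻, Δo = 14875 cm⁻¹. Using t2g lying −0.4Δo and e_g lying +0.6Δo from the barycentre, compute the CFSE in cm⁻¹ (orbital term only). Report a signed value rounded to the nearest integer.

Each SCN⁻ contributes -1; 6 × (-1) = -6. With overall charge -2, V is in the +4 oxidation state.
V sits in group 5; removing 4 electrons leaves V⁴⁺ with 5 − 4 = 1 d electrons.
Configuration: t2g^1 e_g^0.
The orbital stabilization is -0.4Δo = -0.4 × 14875 = -5950 cm⁻¹.

-5950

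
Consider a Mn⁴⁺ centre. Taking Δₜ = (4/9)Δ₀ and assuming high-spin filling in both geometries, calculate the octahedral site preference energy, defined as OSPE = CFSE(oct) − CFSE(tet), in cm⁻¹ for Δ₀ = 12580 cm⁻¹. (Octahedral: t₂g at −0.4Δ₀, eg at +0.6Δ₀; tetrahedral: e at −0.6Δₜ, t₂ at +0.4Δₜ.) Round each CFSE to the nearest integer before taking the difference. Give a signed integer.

Mn is in group 7, so Mn⁴⁺ is d³ (7 − 4 = 3).
Octahedral high-spin t₂g³ eg⁰: CFSE = -1.2 × 12580 = -15096 cm⁻¹.
Tetrahedral: e² t₂¹, CFSE = 2(−0.6) + 1(+0.4) = -0.8Δₜ = -0.8 × (4/9) × 12580 = -4473 cm⁻¹.
Subtracting, OSPE = -15096 − (-4473) = -10623 cm⁻¹.

-10623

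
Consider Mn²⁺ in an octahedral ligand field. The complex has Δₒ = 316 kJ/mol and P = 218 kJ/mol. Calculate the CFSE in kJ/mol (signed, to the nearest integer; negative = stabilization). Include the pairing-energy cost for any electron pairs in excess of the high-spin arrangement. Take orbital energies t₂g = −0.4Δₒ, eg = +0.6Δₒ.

Mn is in group 7, so Mn²⁺ is d⁵ (7 − 2 = 5).
With Δₒ > P the complex is low-spin.
Filling d⁵ accordingly: t₂g⁵ eg⁰.
Orbital CFSE = -2.0Δₒ = -2.0 × 316 = -632 kJ/mol.
Excess pairs vs high-spin: 2 − 0 = 2; pairing cost = +436 kJ/mol.
Net CFSE = -632 + 436 = -196 kJ/mol.

-196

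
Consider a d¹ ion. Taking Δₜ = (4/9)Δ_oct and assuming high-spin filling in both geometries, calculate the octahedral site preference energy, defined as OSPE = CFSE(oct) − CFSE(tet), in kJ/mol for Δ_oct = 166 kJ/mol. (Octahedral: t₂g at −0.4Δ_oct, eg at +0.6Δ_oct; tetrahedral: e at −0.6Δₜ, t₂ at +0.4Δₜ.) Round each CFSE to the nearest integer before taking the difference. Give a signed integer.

Octahedral (high-spin): t₂g¹ eg⁰, CFSE = 1(−0.4) + 0(+0.6) = -0.4Δ_oct = -0.4 × 166 = -66 kJ/mol.
Tetrahedral e¹ t₂⁰ gives -0.6Δₜ = -0.6 × (4/9) × 166 = -44 kJ/mol.
OSPE = -66 − (-44) = -22 kJ/mol.

-22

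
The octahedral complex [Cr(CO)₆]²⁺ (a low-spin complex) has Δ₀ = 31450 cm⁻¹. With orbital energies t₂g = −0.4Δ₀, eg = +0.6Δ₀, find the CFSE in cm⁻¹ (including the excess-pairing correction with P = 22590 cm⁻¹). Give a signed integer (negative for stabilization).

CO is neutral, so the +2 overall charge sits on Cr: oxidation state +2.
Cr²⁺: group 6, so d-count = 6 − 2 = 4.
Electron filling gives t₂g⁴ eg⁰.
CFSE(orbital) = 4×(-0.4Δ₀) + 0×(0.6Δ₀) = -1.6Δ₀; with Δ₀ = 31450 cm⁻¹ that is -50320 cm⁻¹.
High-spin d⁴ would be t₂g³ eg¹ with 0 pairs; low-spin has 1, so 1 excess pair costs +1P = +22590 cm⁻¹.
Overall CFSE = -50320 + 22590 = -27730 cm⁻¹.

-27730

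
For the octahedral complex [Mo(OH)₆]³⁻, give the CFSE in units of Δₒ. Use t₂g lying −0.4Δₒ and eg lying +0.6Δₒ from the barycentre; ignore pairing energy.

Each OH⁻ contributes -1; 6 × (-1) = -6. With overall charge -3, Mo is in the +3 oxidation state.
Mo sits in group 6; removing 3 electrons leaves Mo³⁺ with 6 − 3 = 3 d electrons.
Configuration: t₂g³ eg⁰.
CFSE = 3(-0.4Δₒ) + 0(0.6Δₒ) = -1.2Δₒ + 0.0Δₒ = -1.2Δₒ.

-1.2 Δₒ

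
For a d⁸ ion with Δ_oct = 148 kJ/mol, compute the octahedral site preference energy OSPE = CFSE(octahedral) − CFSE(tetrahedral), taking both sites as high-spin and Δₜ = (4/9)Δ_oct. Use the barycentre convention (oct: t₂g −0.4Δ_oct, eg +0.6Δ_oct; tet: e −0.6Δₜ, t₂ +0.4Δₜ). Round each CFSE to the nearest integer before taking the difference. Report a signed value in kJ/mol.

-125

Octahedral (high-spin): t2g^6 e_g^2, CFSE = 6(−0.4) + 2(+0.6) = -1.2Δ_oct = -1.2 × 148 = -178 kJ/mol.
In a tetrahedral site the filling is e^4 t2^4: CFSE(tet) = -0.8Δₜ = -0.8 × (4/9)(148) = -53 kJ/mol.
Subtracting, OSPE = -178 − (-53) = -125 kJ/mol.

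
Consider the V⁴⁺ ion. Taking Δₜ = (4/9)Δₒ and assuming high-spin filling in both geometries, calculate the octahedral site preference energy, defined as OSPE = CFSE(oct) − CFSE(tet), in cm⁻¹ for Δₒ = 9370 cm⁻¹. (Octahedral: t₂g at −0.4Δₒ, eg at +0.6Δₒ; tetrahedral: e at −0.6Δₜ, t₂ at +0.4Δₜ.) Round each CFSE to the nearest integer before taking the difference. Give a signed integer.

V is in group 5, so V⁴⁺ is d¹ (5 − 4 = 1).
In an octahedral site d¹ (HS) is t₂g¹ eg⁰, giving CFSE(oct) = -0.4Δₒ = -3748 cm⁻¹.
Tetrahedral e¹ t₂⁰ gives -0.6Δₜ = -0.6 × (4/9) × 9370 = -2499 cm⁻¹.
Subtracting, OSPE = -3748 − (-2499) = -1249 cm⁻¹.

-1249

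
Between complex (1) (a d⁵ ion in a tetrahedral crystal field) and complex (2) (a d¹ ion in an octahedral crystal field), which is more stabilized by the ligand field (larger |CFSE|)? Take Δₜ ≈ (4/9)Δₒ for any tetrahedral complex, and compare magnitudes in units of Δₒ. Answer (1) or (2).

(2)

(1): Tetrahedral fields are weak (Δₜ ≈ 4/9 Δₒ), so electrons fill high-spin; e² t₂³, CFSE = 0.0Δₜ ≈ 0.00Δₒ.
(2): t₂g¹ eg⁰, CFSE = -0.4Δₒ.
So (2) has the larger |CFSE|.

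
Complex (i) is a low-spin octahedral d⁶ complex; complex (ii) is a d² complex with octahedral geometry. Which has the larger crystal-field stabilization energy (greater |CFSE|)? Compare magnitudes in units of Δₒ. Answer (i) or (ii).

(i): t₂g⁶ eg⁰, CFSE = -2.4Δₒ.
(ii): t2g^2 e_g^0, CFSE = -0.8Δₒ.
So (i) has the larger |CFSE|.

(i)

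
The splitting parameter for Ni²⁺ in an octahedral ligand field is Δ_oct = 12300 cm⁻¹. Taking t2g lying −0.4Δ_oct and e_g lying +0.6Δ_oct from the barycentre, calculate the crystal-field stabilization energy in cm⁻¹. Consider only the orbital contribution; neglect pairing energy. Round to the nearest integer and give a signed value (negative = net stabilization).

Ni²⁺: group 10, so d-count = 10 − 2 = 8.
Configuration: t2g^6 e_g^2.
The orbital stabilization is -1.2Δ_oct = -1.2 × 12300 = -14760 cm⁻¹.

-14760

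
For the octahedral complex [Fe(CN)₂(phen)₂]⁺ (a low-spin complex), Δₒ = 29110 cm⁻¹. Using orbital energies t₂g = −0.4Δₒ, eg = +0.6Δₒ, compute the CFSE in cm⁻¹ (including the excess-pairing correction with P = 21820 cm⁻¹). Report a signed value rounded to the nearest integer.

-14580

Ligand charges: 2×(-1) from CN⁻ and 2×(+0) from phen sum to -2; with overall charge +1, Fe is +3.
Fe³⁺: group 8, so d-count = 8 − 3 = 5.
Electron filling gives t₂g⁵ eg⁰.
The orbital stabilization is -2.0Δₒ = -2.0 × 29110 = -58220 cm⁻¹.
Relative to high-spin t₂g³ eg² (0 paired), the low-spin configuration has 2 additional pairs, contributing +2 × 21820 = +43640 cm⁻¹.
Combining: -58220 + 43640 = -14580 cm⁻¹.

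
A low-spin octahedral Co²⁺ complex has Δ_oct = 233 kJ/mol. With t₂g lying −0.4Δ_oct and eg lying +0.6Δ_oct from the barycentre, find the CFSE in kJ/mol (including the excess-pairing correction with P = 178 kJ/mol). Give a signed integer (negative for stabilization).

Co²⁺: group 9, so d-count = 9 − 2 = 7.
Configuration: t₂g⁶ eg¹.
Orbital CFSE = 6(-0.4) + 1(0.6) = -1.8Δ_oct = -1.8 × 233 = -419 kJ/mol.
Relative to high-spin t₂g⁵ eg² (2 paired), the low-spin configuration has 1 additional pair, contributing +1 × 178 = +178 kJ/mol.
Net CFSE = -419 + 178 = -241 kJ/mol.

-241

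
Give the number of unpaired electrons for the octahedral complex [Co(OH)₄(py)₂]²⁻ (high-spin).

3

Ligand charges: 4×(-1) from OH⁻ and 2×(+0) from py sum to -4; with overall charge -2, Co is +2.
Co sits in group 9; removing 2 electrons leaves Co²⁺ with 9 − 2 = 7 d electrons.
Configuration: t₂g⁵ eg², giving 3 unpaired electrons.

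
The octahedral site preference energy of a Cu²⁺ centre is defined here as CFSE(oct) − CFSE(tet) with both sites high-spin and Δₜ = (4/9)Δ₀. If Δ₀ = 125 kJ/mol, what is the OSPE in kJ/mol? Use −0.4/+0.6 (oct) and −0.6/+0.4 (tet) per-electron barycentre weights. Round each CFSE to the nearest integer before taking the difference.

Cu²⁺: group 11, so d-count = 11 − 2 = 9.
In an octahedral site d⁹ (HS) is t₂g⁶ eg³, giving CFSE(oct) = -0.6Δ₀ = -75 kJ/mol.
Tetrahedral e⁴ t₂⁵ gives -0.4Δₜ = -0.4 × (4/9) × 125 = -22 kJ/mol.
OSPE = -75 − (-22) = -53 kJ/mol.

-53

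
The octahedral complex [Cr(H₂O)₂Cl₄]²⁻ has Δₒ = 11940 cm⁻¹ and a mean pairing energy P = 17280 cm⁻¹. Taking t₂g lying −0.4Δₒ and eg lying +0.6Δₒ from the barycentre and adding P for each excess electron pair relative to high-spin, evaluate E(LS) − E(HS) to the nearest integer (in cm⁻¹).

5340

Ligand charges: 2×(+0) from H₂O and 4×(-1) from Cl⁻ sum to -4; with overall charge -2, Cr is +2.
Cr²⁺: group 6, so d-count = 6 − 2 = 4.
In the high-spin limit (t₂g³ eg¹) the orbital term is -0.6Δₒ = -7164 cm⁻¹, with no excess pairing.
Low-spin t₂g⁴ eg⁰ gives -1.6Δₒ = -19104 cm⁻¹, but forming 1 extra pair costs 1P = 17280 cm⁻¹, so E(LS) = -19104 + 17280 = -1824 cm⁻¹.
E(LS) − E(HS) = -1824 − (-7164) = 5340 cm⁻¹.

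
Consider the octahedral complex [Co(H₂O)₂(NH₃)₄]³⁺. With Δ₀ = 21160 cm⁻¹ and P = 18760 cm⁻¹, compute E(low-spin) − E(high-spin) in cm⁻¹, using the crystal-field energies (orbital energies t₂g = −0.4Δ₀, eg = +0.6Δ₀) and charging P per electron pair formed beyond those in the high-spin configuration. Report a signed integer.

-4800

Ligand charges: 2×(+0) from H₂O and 4×(+0) from NH₃ sum to +0; with overall charge +3, Co is +3.
Co is in group 9, so Co³⁺ is d⁶ (9 − 3 = 6).
High-spin: t₂g⁴ eg², CFSE = -0.4Δ₀ = -8464 cm⁻¹.
Low-spin t₂g⁶ eg⁰ gives -2.4Δ₀ = -50784 cm⁻¹, but forming 2 extra pairs costs 2P = 37520 cm⁻¹, so E(LS) = -50784 + 37520 = -13264 cm⁻¹.
E(LS) − E(HS) = -13264 − (-8464) = -4800 cm⁻¹.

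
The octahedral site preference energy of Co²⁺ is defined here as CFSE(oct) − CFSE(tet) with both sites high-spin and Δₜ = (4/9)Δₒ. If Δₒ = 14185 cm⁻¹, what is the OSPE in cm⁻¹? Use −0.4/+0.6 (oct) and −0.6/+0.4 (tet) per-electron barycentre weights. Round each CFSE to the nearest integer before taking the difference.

-3783

Co sits in group 9; removing 2 electrons leaves Co²⁺ with 9 − 2 = 7 d electrons.
Octahedral (high-spin): t2g^5 e_g^2, CFSE = 5(−0.4) + 2(+0.6) = -0.8Δₒ = -0.8 × 14185 = -11348 cm⁻¹.
Tetrahedral e^4 t2^3 gives -1.2Δₜ = -1.2 × (4/9) × 14185 = -7565 cm⁻¹.
OSPE = -11348 − (-7565) = -3783 cm⁻¹.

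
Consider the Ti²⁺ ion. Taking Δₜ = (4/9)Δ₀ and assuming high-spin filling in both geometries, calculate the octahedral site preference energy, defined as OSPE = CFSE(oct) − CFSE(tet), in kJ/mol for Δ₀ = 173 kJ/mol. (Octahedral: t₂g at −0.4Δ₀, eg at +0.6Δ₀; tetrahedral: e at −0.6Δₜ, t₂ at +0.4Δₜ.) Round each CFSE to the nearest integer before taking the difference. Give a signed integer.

-46

Ti is in group 4, so Ti²⁺ is d² (4 − 2 = 2).
Octahedral (high-spin): t2g^2 e_g^0, CFSE = 2(−0.4) + 0(+0.6) = -0.8Δ₀ = -0.8 × 173 = -138 kJ/mol.
Tetrahedral e^2 t2^0 gives -1.2Δₜ = -1.2 × (4/9) × 173 = -92 kJ/mol.
OSPE = CFSE(oct) − CFSE(tet) = -138 − (-92) = -46 kJ/mol.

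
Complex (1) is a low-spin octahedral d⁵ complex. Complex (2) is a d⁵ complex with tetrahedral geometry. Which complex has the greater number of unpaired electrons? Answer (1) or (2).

(1): t₂g⁵ eg⁰ → 1 unpaired.
(2): With tetrahedral geometry the complex is necessarily high-spin; e² t₂³ → 5 unpaired.
So (2) has more unpaired electrons.

(2)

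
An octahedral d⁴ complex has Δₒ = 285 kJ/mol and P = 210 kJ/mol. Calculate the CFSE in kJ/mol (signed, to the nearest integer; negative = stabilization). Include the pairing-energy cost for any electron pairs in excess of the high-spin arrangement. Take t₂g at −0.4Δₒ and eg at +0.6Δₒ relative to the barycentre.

Since Δₒ = 285 kJ/mol > P = 210 kJ/mol, the complex adopts the low-spin configuration.
Filling d⁴ accordingly: t₂g⁴ eg⁰.
Orbital CFSE = -1.6Δₒ = -1.6 × 285 = -456 kJ/mol.
Excess pairs vs high-spin: 1 − 0 = 1; pairing cost = +210 kJ/mol.
Net CFSE = -456 + 210 = -246 kJ/mol.

-246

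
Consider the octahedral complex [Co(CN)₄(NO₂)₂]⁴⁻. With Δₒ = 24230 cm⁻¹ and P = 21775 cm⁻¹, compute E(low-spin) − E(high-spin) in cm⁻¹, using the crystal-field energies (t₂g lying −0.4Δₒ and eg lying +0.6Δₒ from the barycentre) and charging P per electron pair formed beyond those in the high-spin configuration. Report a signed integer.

Ligand charges: 4×(-1) from CN⁻ and 2×(-1) from NO₂⁻ sum to -6; with overall charge -4, Co is +2.
Co²⁺: group 9, so d-count = 9 − 2 = 7.
High-spin d⁷ fills as t₂g⁵ eg² with CFSE 5(−0.4) + 2(+0.6) = -0.8Δₒ = -19384 cm⁻¹.
Low-spin t₂g⁶ eg¹ gives -1.8Δₒ = -43614 cm⁻¹, but forming 1 extra pair costs 1P = 21775 cm⁻¹, so E(LS) = -43614 + 21775 = -21839 cm⁻¹.
The difference is -21839 − (-19384) = -2455 cm⁻¹, so low-spin lies lower.

-2455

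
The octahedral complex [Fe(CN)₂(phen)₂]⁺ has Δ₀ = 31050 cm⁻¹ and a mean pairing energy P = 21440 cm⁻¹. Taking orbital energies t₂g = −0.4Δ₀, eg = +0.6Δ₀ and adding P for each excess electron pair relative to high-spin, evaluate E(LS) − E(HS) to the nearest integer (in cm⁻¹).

Ligand charges: 2×(-1) from CN⁻ and 2×(+0) from phen sum to -2; with overall charge +1, Fe is +3.
Fe³⁺: group 8, so d-count = 8 − 3 = 5.
High-spin: t₂g³ eg², CFSE = 0.0Δ₀ = 0 cm⁻¹.
For low-spin the configuration is t₂g⁵ eg⁰: orbital energy -2.0 × 31050 = -62100 cm⁻¹, and 2 additional pairs relative to high-spin add 42880 cm⁻¹, giving -19220 cm⁻¹.
E(LS) − E(HS) = -19220 − (0) = -19220 cm⁻¹.

-19220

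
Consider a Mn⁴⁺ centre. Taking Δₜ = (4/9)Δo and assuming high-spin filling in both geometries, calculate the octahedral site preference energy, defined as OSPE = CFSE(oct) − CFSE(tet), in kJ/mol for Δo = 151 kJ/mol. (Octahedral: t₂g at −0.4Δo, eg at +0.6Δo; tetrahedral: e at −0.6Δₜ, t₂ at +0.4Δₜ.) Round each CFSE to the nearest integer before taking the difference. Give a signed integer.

-127

Mn sits in group 7; removing 4 electrons leaves Mn⁴⁺ with 7 − 4 = 3 d electrons.
Octahedral (high-spin): t2g^3 e_g^0, CFSE = 3(−0.4) + 0(+0.6) = -1.2Δo = -1.2 × 151 = -181 kJ/mol.
In a tetrahedral site the filling is e^2 t2^1: CFSE(tet) = -0.8Δₜ = -0.8 × (4/9)(151) = -54 kJ/mol.
OSPE = -181 − (-54) = -127 kJ/mol.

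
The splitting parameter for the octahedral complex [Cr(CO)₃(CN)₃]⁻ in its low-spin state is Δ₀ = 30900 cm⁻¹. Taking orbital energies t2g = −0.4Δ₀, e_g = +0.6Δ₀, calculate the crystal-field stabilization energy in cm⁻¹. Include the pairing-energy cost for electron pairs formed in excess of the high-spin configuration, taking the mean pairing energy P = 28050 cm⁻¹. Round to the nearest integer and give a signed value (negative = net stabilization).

Ligand charges: 3×(+0) from CO and 3×(-1) from CN⁻ sum to -3; with overall charge -1, Cr is +2.
Cr sits in group 6; removing 2 electrons leaves Cr²⁺ with 6 − 2 = 4 d electrons.
Electron filling gives t2g^4 e_g^0.
CFSE(orbital) = 4×(-0.4Δ₀) + 0×(0.6Δ₀) = -1.6Δ₀; with Δ₀ = 30900 cm⁻¹ that is -49440 cm⁻¹.
High-spin d⁴ would be t2g^3 e_g^1 with 0 pairs; low-spin has 1, so 1 excess pair costs +1P = +28050 cm⁻¹.
Net CFSE = -49440 + 28050 = -21390 cm⁻¹.

-21390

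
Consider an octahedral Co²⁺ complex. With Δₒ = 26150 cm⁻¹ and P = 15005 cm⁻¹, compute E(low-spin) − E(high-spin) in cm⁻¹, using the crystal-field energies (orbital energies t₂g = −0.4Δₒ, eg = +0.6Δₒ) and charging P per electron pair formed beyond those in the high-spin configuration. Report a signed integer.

-11145

Co is in group 9, so Co²⁺ is d⁷ (9 − 2 = 7).
High-spin: t₂g⁵ eg², CFSE = -0.8Δₒ = -20920 cm⁻¹.
Low-spin: t₂g⁶ eg¹, orbital CFSE = -1.8Δₒ = -47070 cm⁻¹; plus 1 excess pair × P = +15005 cm⁻¹; total -32065 cm⁻¹.
The difference is -32065 − (-20920) = -11145 cm⁻¹, so low-spin lies lower.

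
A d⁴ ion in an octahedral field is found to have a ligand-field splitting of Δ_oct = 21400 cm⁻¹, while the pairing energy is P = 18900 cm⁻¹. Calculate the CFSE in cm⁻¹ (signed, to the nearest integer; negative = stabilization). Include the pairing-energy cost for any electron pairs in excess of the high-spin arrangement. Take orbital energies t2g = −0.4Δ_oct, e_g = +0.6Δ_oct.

-15340

Here Δ_oct > P (21400 > 18900), so the low-spin state is favoured.
Filling d⁴ accordingly: t2g^4 e_g^0.
Orbital CFSE = -1.6Δ_oct = -1.6 × 21400 = -34240 cm⁻¹.
Excess pairs vs high-spin: 1 − 0 = 1; pairing cost = +18900 cm⁻¹.
Net CFSE = -34240 + 18900 = -15340 cm⁻¹.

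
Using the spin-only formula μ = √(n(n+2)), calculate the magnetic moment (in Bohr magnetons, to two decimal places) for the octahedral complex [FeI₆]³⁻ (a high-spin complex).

5.92 Bohr magnetons

Each I⁻ contributes -1; 6 × (-1) = -6. With overall charge -3, Fe is in the +3 oxidation state.
Fe³⁺: group 8, so d-count = 8 − 3 = 5.
Configuration: t₂g³ eg² → 5 unpaired electrons.
μ(spin-only) = √[5(5+2)] = √35 ≈ 5.92 Bohr magnetons.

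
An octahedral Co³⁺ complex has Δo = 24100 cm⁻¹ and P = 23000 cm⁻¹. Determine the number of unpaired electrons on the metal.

0

Group 9 minus oxidation state +3 gives a d⁶ configuration for Co³⁺.
Here Δo > P (24100 > 23000), so the low-spin state is favoured.
Filling d⁶ accordingly: t₂g⁶ eg⁰.
Unpaired electrons: 0.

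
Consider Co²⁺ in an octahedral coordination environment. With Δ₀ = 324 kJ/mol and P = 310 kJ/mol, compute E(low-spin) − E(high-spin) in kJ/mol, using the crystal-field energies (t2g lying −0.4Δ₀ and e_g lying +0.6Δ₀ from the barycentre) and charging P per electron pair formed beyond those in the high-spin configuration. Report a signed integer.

-14

Co sits in group 9; removing 2 electrons leaves Co²⁺ with 9 − 2 = 7 d electrons.
In the high-spin limit (t2g^5 e_g^2) the orbital term is -0.8Δ₀ = -259 kJ/mol, with no excess pairing.
For low-spin the configuration is t2g^6 e_g^1: orbital energy -1.8 × 324 = -583 kJ/mol, and 1 additional pair relative to high-spin adds 310 kJ/mol, giving -273 kJ/mol.
E(LS) − E(HS) = -273 − (-259) = -14 kJ/mol.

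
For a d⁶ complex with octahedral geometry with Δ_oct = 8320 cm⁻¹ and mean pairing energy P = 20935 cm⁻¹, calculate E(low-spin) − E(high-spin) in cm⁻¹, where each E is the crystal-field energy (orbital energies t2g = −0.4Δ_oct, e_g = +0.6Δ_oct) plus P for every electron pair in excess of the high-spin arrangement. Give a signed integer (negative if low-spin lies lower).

In the high-spin limit (t2g^4 e_g^2) the orbital term is -0.4Δ_oct = -3328 cm⁻¹, with no excess pairing.
Low-spin t2g^6 e_g^0 gives -2.4Δ_oct = -19968 cm⁻¹, but forming 2 extra pairs costs 2P = 41870 cm⁻¹, so E(LS) = -19968 + 41870 = 21902 cm⁻¹.
Thus E(LS) − E(HS) = 25230 cm⁻¹.

25230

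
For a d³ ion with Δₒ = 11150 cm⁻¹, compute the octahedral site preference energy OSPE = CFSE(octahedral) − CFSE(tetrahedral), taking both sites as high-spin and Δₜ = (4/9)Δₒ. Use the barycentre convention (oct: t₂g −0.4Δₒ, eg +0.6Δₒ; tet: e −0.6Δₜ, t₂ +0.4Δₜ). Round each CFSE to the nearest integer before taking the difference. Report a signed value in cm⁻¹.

Octahedral (high-spin): t₂g³ eg⁰, CFSE = 3(−0.4) + 0(+0.6) = -1.2Δₒ = -1.2 × 11150 = -13380 cm⁻¹.
Tetrahedral: e² t₂¹, CFSE = 2(−0.6) + 1(+0.4) = -0.8Δₜ = -0.8 × (4/9) × 11150 = -3964 cm⁻¹.
OSPE = CFSE(oct) − CFSE(tet) = -13380 − (-3964) = -9416 cm⁻¹.

-9416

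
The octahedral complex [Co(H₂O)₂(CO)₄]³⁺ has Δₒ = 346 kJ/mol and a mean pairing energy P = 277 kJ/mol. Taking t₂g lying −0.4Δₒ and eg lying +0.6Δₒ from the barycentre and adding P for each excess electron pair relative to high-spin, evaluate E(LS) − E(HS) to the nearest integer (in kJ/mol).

Ligand charges: 2×(+0) from H₂O and 4×(+0) from CO sum to +0; with overall charge +3, Co is +3.
Co is in group 9, so Co³⁺ is d⁶ (9 − 3 = 6).
High-spin: t₂g⁴ eg², CFSE = -0.4Δₒ = -138 kJ/mol.
Low-spin: t₂g⁶ eg⁰, orbital CFSE = -2.4Δₒ = -830 kJ/mol; plus 2 excess pairs × P = +554 kJ/mol; total -276 kJ/mol.
The difference is -276 − (-138) = -138 kJ/mol, so low-spin lies lower.

-138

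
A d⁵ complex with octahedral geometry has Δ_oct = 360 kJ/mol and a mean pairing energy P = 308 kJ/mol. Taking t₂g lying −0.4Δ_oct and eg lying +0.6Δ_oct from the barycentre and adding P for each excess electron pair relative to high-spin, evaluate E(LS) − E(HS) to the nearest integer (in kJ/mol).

-104

In the high-spin limit (t₂g³ eg²) the orbital term is 0.0Δ_oct = 0 kJ/mol, with no excess pairing.
Low-spin: t₂g⁵ eg⁰, orbital CFSE = -2.0Δ_oct = -720 kJ/mol; plus 2 excess pairs × P = +616 kJ/mol; total -104 kJ/mol.
E(LS) − E(HS) = -104 − (0) = -104 kJ/mol.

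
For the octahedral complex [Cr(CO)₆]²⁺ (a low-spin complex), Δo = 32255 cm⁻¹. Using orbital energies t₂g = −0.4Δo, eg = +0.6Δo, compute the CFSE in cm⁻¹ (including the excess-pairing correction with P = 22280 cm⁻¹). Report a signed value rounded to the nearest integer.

CO is neutral, so the +2 overall charge sits on Cr: oxidation state +2.
Cr is in group 6, so Cr²⁺ is d⁴ (6 − 2 = 4).
Configuration: t₂g⁴ eg⁰.
The orbital stabilization is -1.6Δo = -1.6 × 32255 = -51608 cm⁻¹.
Pairing penalty: 1 pair vs 0 in the high-spin reference → 1 extra × P = 22280 cm⁻¹.
Net CFSE = -51608 + 22280 = -29328 cm⁻¹.

-29328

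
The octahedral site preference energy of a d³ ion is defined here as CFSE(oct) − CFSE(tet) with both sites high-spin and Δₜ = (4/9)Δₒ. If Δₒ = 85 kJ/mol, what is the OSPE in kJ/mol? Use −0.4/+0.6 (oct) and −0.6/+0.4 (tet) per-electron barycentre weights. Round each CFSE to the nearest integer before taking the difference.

-72

Octahedral high-spin t₂g³ eg⁰: CFSE = -1.2 × 85 = -102 kJ/mol.
In a tetrahedral site the filling is e² t₂¹: CFSE(tet) = -0.8Δₜ = -0.8 × (4/9)(85) = -30 kJ/mol.
OSPE = -102 − (-30) = -72 kJ/mol.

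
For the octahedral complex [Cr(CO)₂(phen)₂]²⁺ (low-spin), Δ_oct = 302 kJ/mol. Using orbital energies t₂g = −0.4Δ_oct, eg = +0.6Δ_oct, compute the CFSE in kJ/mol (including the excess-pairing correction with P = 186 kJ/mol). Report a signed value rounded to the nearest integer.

Ligand charges: 2×(+0) from CO and 2×(+0) from phen sum to +0; with overall charge +2, Cr is +2.
Cr is in group 6, so Cr²⁺ is d⁴ (6 − 2 = 4).
Configuration: t₂g⁴ eg⁰.
CFSE(orbital) = 4×(-0.4Δ_oct) + 0×(0.6Δ_oct) = -1.6Δ_oct; with Δ_oct = 302 kJ/mol that is -483 kJ/mol.
Pairing penalty: 1 pair vs 0 in the high-spin reference → 1 extra × P = 186 kJ/mol.
Combining: -483 + 186 = -297 kJ/mol.

-297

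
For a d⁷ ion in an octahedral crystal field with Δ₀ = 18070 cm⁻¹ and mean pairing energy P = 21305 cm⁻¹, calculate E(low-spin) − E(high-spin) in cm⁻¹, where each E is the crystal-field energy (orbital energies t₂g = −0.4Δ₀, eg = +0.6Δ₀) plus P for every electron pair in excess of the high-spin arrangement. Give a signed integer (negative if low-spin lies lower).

3235

High-spin d⁷ fills as t₂g⁵ eg² with CFSE 5(−0.4) + 2(+0.6) = -0.8Δ₀ = -14456 cm⁻¹.
Low-spin: t₂g⁶ eg¹, orbital CFSE = -1.8Δ₀ = -32526 cm⁻¹; plus 1 excess pair × P = +21305 cm⁻¹; total -11221 cm⁻¹.
The difference is -11221 − (-14456) = 3235 cm⁻¹, so high-spin lies lower.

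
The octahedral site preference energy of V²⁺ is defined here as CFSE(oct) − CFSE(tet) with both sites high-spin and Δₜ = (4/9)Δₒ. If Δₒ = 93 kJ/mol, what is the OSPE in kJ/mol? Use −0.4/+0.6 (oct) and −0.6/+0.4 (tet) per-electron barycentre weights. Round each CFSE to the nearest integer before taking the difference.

-79

V sits in group 5; removing 2 electrons leaves V²⁺ with 5 − 2 = 3 d electrons.
In an octahedral site d³ (HS) is t2g^3 e_g^0, giving CFSE(oct) = -1.2Δₒ = -112 kJ/mol.
Tetrahedral e^2 t2^1 gives -0.8Δₜ = -0.8 × (4/9) × 93 = -33 kJ/mol.
OSPE = -112 − (-33) = -79 kJ/mol.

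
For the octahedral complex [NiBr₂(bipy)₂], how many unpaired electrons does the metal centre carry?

Ligand charges: 2×(-1) from Br⁻ and 2×(+0) from bipy sum to -2; with overall charge +0, Ni is +2.
Ni sits in group 10; removing 2 electrons leaves Ni²⁺ with 10 − 2 = 8 d electrons.
Configuration: t₂g⁶ eg², giving 2 unpaired electrons.

2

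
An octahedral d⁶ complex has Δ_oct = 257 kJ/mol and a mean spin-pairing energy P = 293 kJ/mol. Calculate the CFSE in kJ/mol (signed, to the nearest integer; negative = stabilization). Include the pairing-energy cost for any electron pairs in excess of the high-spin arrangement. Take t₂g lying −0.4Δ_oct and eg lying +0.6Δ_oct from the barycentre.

Δ_oct < P, so pairing is avoided: the ground state is high-spin.
Configuration: t₂g⁴ eg².
Orbital CFSE = -0.4Δ_oct = -0.4 × 257 = -103 kJ/mol.
High-spin has no excess pairs, so no pairing correction applies.

-103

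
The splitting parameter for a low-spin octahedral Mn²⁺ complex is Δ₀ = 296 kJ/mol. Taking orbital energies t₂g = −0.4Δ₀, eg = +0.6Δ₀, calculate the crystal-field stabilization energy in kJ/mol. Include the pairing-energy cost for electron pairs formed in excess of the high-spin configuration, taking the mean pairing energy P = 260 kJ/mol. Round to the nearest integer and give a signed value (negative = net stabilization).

Mn²⁺: group 7, so d-count = 7 − 2 = 5.
Electron filling gives t₂g⁵ eg⁰.
The orbital stabilization is -2.0Δ₀ = -2.0 × 296 = -592 kJ/mol.
Pairing penalty: 2 pairs vs 0 in the high-spin reference → 2 extra × P = 520 kJ/mol.
Net CFSE = -592 + 520 = -72 kJ/mol.

-72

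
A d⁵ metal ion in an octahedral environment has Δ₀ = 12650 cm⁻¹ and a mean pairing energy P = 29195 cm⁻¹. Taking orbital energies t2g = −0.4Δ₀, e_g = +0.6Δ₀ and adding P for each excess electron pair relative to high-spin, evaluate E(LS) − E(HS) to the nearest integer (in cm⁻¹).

In the high-spin limit (t2g^3 e_g^2) the orbital term is 0.0Δ₀ = 0 cm⁻¹, with no excess pairing.
Low-spin: t2g^5 e_g^0, orbital CFSE = -2.0Δ₀ = -25300 cm⁻¹; plus 2 excess pairs × P = +58390 cm⁻¹; total 33090 cm⁻¹.
The difference is 33090 − (0) = 33090 cm⁻¹, so high-spin lies lower.

33090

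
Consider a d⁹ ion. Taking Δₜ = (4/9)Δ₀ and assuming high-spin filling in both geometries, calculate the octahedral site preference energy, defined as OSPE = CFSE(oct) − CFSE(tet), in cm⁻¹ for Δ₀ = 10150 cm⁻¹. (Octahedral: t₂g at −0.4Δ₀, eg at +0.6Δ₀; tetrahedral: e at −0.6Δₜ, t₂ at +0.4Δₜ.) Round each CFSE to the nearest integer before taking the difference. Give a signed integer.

-4286

Octahedral high-spin t₂g⁶ eg³: CFSE = -0.6 × 10150 = -6090 cm⁻¹.
In a tetrahedral site the filling is e⁴ t₂⁵: CFSE(tet) = -0.4Δₜ = -0.4 × (4/9)(10150) = -1804 cm⁻¹.
OSPE = -6090 − (-1804) = -4286 cm⁻¹.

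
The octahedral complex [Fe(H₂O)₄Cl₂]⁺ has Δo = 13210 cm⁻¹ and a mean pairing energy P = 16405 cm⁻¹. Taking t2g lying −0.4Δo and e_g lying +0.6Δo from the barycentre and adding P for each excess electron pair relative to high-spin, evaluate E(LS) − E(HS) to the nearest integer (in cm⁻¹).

Ligand charges: 4×(+0) from H₂O and 2×(-1) from Cl⁻ sum to -2; with overall charge +1, Fe is +3.
Fe is in group 8, so Fe³⁺ is d⁵ (8 − 3 = 5).
In the high-spin limit (t2g^3 e_g^2) the orbital term is 0.0Δo = 0 cm⁻¹, with no excess pairing.
For low-spin the configuration is t2g^5 e_g^0: orbital energy -2.0 × 13210 = -26420 cm⁻¹, and 2 additional pairs relative to high-spin add 32810 cm⁻¹, giving 6390 cm⁻¹.
Thus E(LS) − E(HS) = 6390 cm⁻¹.

6390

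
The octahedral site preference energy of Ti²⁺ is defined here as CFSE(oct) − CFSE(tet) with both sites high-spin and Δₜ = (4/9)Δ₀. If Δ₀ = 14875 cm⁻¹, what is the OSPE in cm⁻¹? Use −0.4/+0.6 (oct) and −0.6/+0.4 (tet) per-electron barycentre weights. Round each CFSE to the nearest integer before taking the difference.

-3967

Ti sits in group 4; removing 2 electrons leaves Ti²⁺ with 4 − 2 = 2 d electrons.
In an octahedral site d² (HS) is t₂g² eg⁰, giving CFSE(oct) = -0.8Δ₀ = -11900 cm⁻¹.
Tetrahedral: e² t₂⁰, CFSE = 2(−0.6) + 0(+0.4) = -1.2Δₜ = -1.2 × (4/9) × 14875 = -7933 cm⁻¹.
Subtracting, OSPE = -11900 − (-7933) = -3967 cm⁻¹.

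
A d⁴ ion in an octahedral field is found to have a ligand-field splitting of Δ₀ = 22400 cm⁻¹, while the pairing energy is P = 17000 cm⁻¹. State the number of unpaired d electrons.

Since Δ₀ = 22400 cm⁻¹ > P = 17000 cm⁻¹, the complex adopts the low-spin configuration.
That gives t2g^4 e_g^0.
Unpaired electrons: 2.

2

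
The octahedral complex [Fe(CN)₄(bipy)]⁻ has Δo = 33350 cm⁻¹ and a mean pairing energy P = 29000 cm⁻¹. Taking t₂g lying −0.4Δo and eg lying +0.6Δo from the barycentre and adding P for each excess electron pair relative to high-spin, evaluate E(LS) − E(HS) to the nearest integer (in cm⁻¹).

Ligand charges: 4×(-1) from CN⁻ and 1×(+0) from bipy sum to -4; with overall charge -1, Fe is +3.
Fe is in group 8, so Fe³⁺ is d⁵ (8 − 3 = 5).
High-spin d⁵ fills as t₂g³ eg² with CFSE 3(−0.4) + 2(+0.6) = 0.0Δo = 0 cm⁻¹.
For low-spin the configuration is t₂g⁵ eg⁰: orbital energy -2.0 × 33350 = -66700 cm⁻¹, and 2 additional pairs relative to high-spin add 58000 cm⁻¹, giving -8700 cm⁻¹.
E(LS) − E(HS) = -8700 − (0) = -8700 cm⁻¹.

-8700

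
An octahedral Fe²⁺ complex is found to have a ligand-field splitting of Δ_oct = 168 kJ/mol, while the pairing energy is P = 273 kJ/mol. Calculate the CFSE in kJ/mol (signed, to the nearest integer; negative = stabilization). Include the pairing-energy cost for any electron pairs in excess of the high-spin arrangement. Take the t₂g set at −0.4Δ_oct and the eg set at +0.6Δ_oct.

-67

Fe is in group 8, so Fe²⁺ is d⁶ (8 − 2 = 6).
With Δ_oct < P the complex is high-spin.
Filling d⁶ accordingly: t₂g⁴ eg².
Orbital CFSE = -0.4Δ_oct = -0.4 × 168 = -67 kJ/mol.
High-spin has no excess pairs, so no pairing correction applies.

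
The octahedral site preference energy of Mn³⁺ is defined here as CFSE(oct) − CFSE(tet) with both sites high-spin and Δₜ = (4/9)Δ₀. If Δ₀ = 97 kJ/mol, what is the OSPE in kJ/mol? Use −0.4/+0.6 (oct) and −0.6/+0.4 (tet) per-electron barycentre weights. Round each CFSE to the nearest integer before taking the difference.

-41

Mn sits in group 7; removing 3 electrons leaves Mn³⁺ with 7 − 3 = 4 d electrons.
Octahedral high-spin t2g^3 e_g^1: CFSE = -0.6 × 97 = -58 kJ/mol.
In a tetrahedral site the filling is e^2 t2^2: CFSE(tet) = -0.4Δₜ = -0.4 × (4/9)(97) = -17 kJ/mol.
Subtracting, OSPE = -58 − (-17) = -41 kJ/mol.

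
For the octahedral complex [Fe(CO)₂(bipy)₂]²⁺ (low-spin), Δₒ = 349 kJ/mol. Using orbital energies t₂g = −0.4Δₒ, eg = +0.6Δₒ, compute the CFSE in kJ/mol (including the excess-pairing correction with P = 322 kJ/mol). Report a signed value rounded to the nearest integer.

-194

Ligand charges: 2×(+0) from CO and 2×(+0) from bipy sum to +0; with overall charge +2, Fe is +2.
Group 8 minus oxidation state +2 gives a d⁶ configuration for Fe²⁺.
Electron filling gives t₂g⁶ eg⁰.
The orbital stabilization is -2.4Δₒ = -2.4 × 349 = -838 kJ/mol.
Pairing penalty: 3 pairs vs 1 in the high-spin reference → 2 extra × P = 644 kJ/mol.
Combining: -838 + 644 = -194 kJ/mol.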